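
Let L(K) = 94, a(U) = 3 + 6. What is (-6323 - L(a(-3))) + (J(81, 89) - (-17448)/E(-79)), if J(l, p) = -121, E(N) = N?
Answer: -533950/79 ≈ -6758.9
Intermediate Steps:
a(U) = 9
(-6323 - L(a(-3))) + (J(81, 89) - (-17448)/E(-79)) = (-6323 - 1*94) + (-121 - (-17448)/(-79)) = (-6323 - 94) + (-121 - (-17448)*(-1)/79) = -6417 + (-121 - 1*17448/79) = -6417 + (-121 - 17448/79) = -6417 - 27007/79 = -533950/79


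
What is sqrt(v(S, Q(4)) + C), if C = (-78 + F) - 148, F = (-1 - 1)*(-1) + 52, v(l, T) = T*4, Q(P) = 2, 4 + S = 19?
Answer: 2*I*sqrt(41) ≈ 12.806*I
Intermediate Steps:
S = 15 (S = -4 + 19 = 15)
v(l, T) = 4*T
F = 54 (F = -2*(-1) + 52 = 2 + 52 = 54)
C = -172 (C = (-78 + 54) - 148 = -24 - 148 = -172)
sqrt(v(S, Q(4)) + C) = sqrt(4*2 - 172) = sqrt(8 - 172) = sqrt(-164) = 2*I*sqrt(41)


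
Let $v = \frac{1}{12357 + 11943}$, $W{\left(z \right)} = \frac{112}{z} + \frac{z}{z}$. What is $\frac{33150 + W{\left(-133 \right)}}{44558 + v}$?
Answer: $\frac{15305427900}{20572428619} \approx 0.74398$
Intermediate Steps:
$W{\left(z \right)} = 1 + \frac{112}{z}$ ($W{\left(z \right)} = \frac{112}{z} + 1 = 1 + \frac{112}{z}$)
$v = \frac{1}{24300} \approx 4.1152 \cdot 10^{-5}$
$\frac{33150 + W{\left(-133 \right)}}{44558 + v} = \frac{33150 + \frac{112 - 133}{-133}}{44558 + \frac{1}{24300}} = \frac{33150 - - \frac{3}{19}}{\frac{1082759401}{24300}} = \left(33150 + \frac{3}{19}\right) \frac{24300}{1082759401} = \frac{629853}{19} \cdot \frac{24300}{1082759401} = \frac{15305427900}{20572428619}$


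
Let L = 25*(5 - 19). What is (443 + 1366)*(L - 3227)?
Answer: -6470793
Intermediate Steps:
L = -350 (L = 25*(-14) = -350)
(443 + 1366)*(L - 3227) = (443 + 1366)*(-350 - 3227) = 1809*(-3577) = -6470793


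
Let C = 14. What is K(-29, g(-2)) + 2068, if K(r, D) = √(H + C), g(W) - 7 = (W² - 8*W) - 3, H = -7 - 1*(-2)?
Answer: 2071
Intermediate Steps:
H = -5 (H = -7 + 2 = -5)
g(W) = 4 + W² - 8*W (g(W) = 7 + ((W² - 8*W) - 3) = 7 + (-3 + W² - 8*W) = 4 + W² - 8*W)
K(r, D) = 3 (K(r, D) = √(-5 + 14) = √9 = 3)
K(-29, g(-2)) + 2068 = 3 + 2068 = 2071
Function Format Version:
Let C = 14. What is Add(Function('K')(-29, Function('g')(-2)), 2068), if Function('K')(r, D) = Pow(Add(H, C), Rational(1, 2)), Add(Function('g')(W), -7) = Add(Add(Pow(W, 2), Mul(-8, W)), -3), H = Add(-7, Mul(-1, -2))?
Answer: 2071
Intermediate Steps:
H = -5 (H = Add(-7, 2) = -5)
Function('g')(W) = Add(4, Pow(W, 2), Mul(-8, W)) (Function('g')(W) = Add(7, Add(Add(Pow(W, 2), Mul(-8, W)), -3)) = Add(7, Add(-3, Pow(W, 2), Mul(-8, W))) = Add(4, Pow(W, 2), Mul(-8, W)))
Function('K')(r, D) = 3 (Function('K')(r, D) = Pow(Add(-5, 14), Rational(1, 2)) = Pow(9, Rational(1, 2)) = 3)
Add(Function('K')(-29, Function('g')(-2)), 2068) = Add(3, 2068) = 2071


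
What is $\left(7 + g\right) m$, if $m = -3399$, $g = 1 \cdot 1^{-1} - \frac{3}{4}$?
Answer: $- \frac{98571}{4} \approx -24643.0$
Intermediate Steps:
$g = \frac{1}{4}$ ($g = 1 \cdot 1 - \frac{3}{4} = 1 - \frac{3}{4} = \frac{1}{4} \approx 0.25$)
$\left(7 + g\right) m = \left(7 + \frac{1}{4}\right) \left(-3399\right) = \frac{29}{4} \left(-3399\right) = - \frac{98571}{4}$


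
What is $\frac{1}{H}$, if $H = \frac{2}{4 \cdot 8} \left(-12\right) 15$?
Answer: $- \frac{4}{45} \approx -0.088889$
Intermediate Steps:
$H = - \frac{45}{4}$ ($H = \frac{2}{32} \left(-12\right) 15 = 2 \cdot \frac{1}{32} \left(-12\right) 15 = \frac{1}{16} \left(-12\right) 15 = \left(- \frac{3}{4}\right) 15 = - \frac{45}{4} \approx -11.25$)
$\frac{1}{H} = \frac{1}{- \frac{45}{4}} = - \frac{4}{45}$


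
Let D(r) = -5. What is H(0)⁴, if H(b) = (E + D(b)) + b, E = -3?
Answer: 4096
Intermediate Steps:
H(b) = -8 + b (H(b) = (-3 - 5) + b = -8 + b)
H(0)⁴ = (-8 + 0)⁴ = (-8)⁴ = 4096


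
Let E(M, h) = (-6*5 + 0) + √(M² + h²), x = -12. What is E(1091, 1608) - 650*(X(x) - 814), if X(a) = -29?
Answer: 547920 + √3775945 ≈ 5.4986e+5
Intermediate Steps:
E(M, h) = -30 + √(M² + h²) (E(M, h) = (-30 + 0) + √(M² + h²) = -30 + √(M² + h²))
E(1091, 1608) - 650*(X(x) - 814) = (-30 + √(1091² + 1608²)) - 650*(-29 - 814) = (-30 + √(1190281 + 2585664)) - 650*(-843) = (-30 + √3775945) + 547950 = 547920 + √3775945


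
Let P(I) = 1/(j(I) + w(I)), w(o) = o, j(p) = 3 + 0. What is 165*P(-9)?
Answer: -55/2 ≈ -27.500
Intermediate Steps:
j(p) = 3
P(I) = 1/(3 + I)
165*P(-9) = 165/(3 - 9) = 165/(-6) = 165*(-⅙) = -55/2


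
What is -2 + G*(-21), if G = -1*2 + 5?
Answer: -65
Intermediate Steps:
G = 3 (G = -2 + 5 = 3)
-2 + G*(-21) = -2 + 3*(-21) = -2 - 63 = -65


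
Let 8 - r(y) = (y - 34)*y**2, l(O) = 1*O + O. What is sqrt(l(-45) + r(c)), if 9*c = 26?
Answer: sqrt(129502)/27 ≈ 13.328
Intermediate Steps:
c = 26/9 (c = (1/9)*26 = 26/9 ≈ 2.8889)
l(O) = 2*O (l(O) = O + O = 2*O)
r(y) = 8 - y**2*(-34 + y) (r(y) = 8 - (y - 34)*y**2 = 8 - (-34 + y)*y**2 = 8 - y**2*(-34 + y))
sqrt(l(-45) + r(c)) = sqrt(2*(-45) + (8 - (26/9)**3 + 34*(26/9)**2)) = sqrt(-90 + (8 - 1*17576/729 + 34*(676/81))) = sqrt(-90 + (8 - 17576/729 + 22984/81)) = sqrt(-90 + 195112/729) = sqrt(129502/729) = sqrt(129502)/27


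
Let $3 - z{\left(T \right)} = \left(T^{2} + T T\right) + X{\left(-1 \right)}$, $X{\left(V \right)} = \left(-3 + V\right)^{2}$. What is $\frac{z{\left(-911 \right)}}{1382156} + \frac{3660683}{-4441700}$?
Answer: $- \frac{777013307878}{383695144075} \approx -2.0251$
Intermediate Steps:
$z{\left(T \right)} = -13 - 2 T^{2}$ ($z{\left(T \right)} = 3 - \left(\left(T^{2} + T T\right) + \left(-3 - 1\right)^{2}\right) = 3 - \left(\left(T^{2} + T^{2}\right) + \left(-4\right)^{2}\right) = 3 - \left(2 T^{2} + 16\right) = 3 - \left(16 + 2 T^{2}\right) = -13 - 2 T^{2}$)
$\frac{z{\left(-911 \right)}}{1382156} + \frac{3660683}{-4441700} = \frac{-13 - 2 \left(-911\right)^{2}}{1382156} + \frac{3660683}{-4441700} = \left(-13 - 1659842\right) \frac{1}{1382156} + 3660683 \left(- \frac{1}{4441700}\right) = \left(-13 - 1659842\right) \frac{1}{1382156} - \frac{3660683}{4441700} = \left(-1659855\right) \frac{1}{1382156} - \frac{3660683}{4441700} = - \frac{1659855}{1382156} - \frac{3660683}{4441700} = - \frac{777013307878}{383695144075}$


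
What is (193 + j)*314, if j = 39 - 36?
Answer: 61544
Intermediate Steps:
j = 3
(193 + j)*314 = (193 + 3)*314 = 196*314 = 61544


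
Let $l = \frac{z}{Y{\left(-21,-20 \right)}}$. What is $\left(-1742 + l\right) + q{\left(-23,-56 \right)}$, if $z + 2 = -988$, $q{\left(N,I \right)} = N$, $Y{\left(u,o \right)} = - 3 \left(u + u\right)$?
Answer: $- \frac{12410}{7} \approx -1772.9$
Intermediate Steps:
$Y{\left(u,o \right)} = - 6 u$ ($Y{\left(u,o \right)} = - 3 \cdot 2 u = - 6 u$)
$z = -990$ ($z = -2 - 988 = -990$)
$l = - \frac{55}{7}$ ($l = - \frac{990}{\left(-6\right) \left(-21\right)} = - \frac{990}{126} = \left(-990\right) \frac{1}{126} = - \frac{55}{7} \approx -7.8571$)
$\left(-1742 + l\right) + q{\left(-23,-56 \right)} = \left(-1742 - \frac{55}{7}\right) - 23 = - \frac{12249}{7} - 23 = - \frac{12410}{7}$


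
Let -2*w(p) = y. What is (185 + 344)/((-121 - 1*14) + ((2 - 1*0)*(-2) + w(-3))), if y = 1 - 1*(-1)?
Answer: -529/140 ≈ -3.7786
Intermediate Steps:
y = 2 (y = 1 + 1 = 2)
w(p) = -1 (w(p) = -½*2 = -1)
(185 + 344)/((-121 - 1*14) + ((2 - 1*0)*(-2) + w(-3))) = (185 + 344)/((-121 - 1*14) + ((2 - 1*0)*(-2) - 1)) = 529/((-121 - 14) + ((2 + 0)*(-2) - 1)) = 529/(-135 + (2*(-2) - 1)) = 529/(-135 + (-4 - 1)) = 529/(-135 - 5) = 529/(-140) = 529*(-1/140) = -529/140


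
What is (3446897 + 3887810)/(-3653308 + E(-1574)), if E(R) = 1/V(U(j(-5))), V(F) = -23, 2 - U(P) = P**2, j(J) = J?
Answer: -168698261/84026085 ≈ -2.0077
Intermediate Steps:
U(P) = 2 - P**2
E(R) = -1/23 (E(R) = 1/(-23) = -1/23)
(3446897 + 3887810)/(-3653308 + E(-1574)) = (3446897 + 3887810)/(-3653308 - 1/23) = 7334707/(-84026085/23) = 7334707*(-23/84026085) = -168698261/84026085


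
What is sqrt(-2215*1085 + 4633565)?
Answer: 3*sqrt(247810) ≈ 1493.4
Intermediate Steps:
sqrt(-2215*1085 + 4633565) = sqrt(-2403275 + 4633565) = sqrt(2230290) = 3*sqrt(247810)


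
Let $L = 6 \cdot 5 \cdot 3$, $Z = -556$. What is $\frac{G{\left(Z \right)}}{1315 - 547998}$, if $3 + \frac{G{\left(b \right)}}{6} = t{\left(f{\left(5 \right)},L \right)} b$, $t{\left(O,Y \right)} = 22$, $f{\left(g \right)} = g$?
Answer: $\frac{73410}{546683} \approx 0.13428$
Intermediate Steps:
$L = 90$ ($L = 30 \cdot 3 = 90$)
$G{\left(b \right)} = -18 + 132 b$ ($G{\left(b \right)} = -18 + 6 \cdot 22 b = -18 + 132 b$)
$\frac{G{\left(Z \right)}}{1315 - 547998} = \frac{-18 + 132 \left(-556\right)}{1315 - 547998} = \frac{-18 - 73392}{1315 - 547998} = - \frac{73410}{-546683} = \left(-73410\right) \left(- \frac{1}{546683}\right) = \frac{73410}{546683}$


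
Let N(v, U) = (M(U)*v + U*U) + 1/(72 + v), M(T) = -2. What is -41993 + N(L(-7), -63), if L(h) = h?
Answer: -2470649/65 ≈ -38010.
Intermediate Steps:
N(v, U) = U² + 1/(72 + v) - 2*v (N(v, U) = (-2*v + U*U) + 1/(72 + v) = (-2*v + U²) + 1/(72 + v) = (U² - 2*v) + 1/(72 + v) = U² + 1/(72 + v) - 2*v)
-41993 + N(L(-7), -63) = -41993 + (1 - 144*(-7) - 2*(-7)² + 72*(-63)² - 7*(-63)²)/(72 - 7) = -41993 + (1 + 1008 - 2*49 + 72*3969 - 7*3969)/65 = -41993 + (1 + 1008 - 98 + 285768 - 27783)/65 = -41993 + (1/65)*258896 = -41993 + 258896/65 = -2470649/65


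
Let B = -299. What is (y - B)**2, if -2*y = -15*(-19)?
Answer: 97969/4 ≈ 24492.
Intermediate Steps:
y = -285/2 (y = -(-15)*(-19)/2 = -1/2*285 = -285/2 ≈ -142.50)
(y - B)**2 = (-285/2 - 1*(-299))**2 = (-285/2 + 299)**2 = (313/2)**2 = 97969/4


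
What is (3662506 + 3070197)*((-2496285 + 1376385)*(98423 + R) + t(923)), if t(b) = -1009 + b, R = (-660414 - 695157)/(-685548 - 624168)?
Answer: -8999600784304346628891/12127 ≈ -7.4211e+17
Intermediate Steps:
R = 150619/145524 (R = -1355571/(-1309716) = -1355571*(-1/1309716) = 150619/145524 ≈ 1.0350)
(3662506 + 3070197)*((-2496285 + 1376385)*(98423 + R) + t(923)) = (3662506 + 3070197)*((-2496285 + 1376385)*(98423 + 150619/145524) + (-1009 + 923)) = 6732703*(-1119900*14323059271/145524 - 86) = 6732703*(-1336699506466075/12127 - 86) = 6732703*(-1336699507508997/12127) = -8999600784304346628891/12127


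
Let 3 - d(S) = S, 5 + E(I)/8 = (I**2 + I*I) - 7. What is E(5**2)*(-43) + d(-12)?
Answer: -425857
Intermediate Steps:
E(I) = -96 + 16*I**2 (E(I) = -40 + 8*((I**2 + I*I) - 7) = -40 + 8*((I**2 + I**2) - 7) = -40 + 8*(2*I**2 - 7) = -40 + 8*(-7 + 2*I**2) = -40 + (-56 + 16*I**2) = -96 + 16*I**2)
d(S) = 3 - S
E(5**2)*(-43) + d(-12) = (-96 + 16*(5**2)**2)*(-43) + (3 - 1*(-12)) = (-96 + 16*25**2)*(-43) + (3 + 12) = (-96 + 16*625)*(-43) + 15 = (-96 + 10000)*(-43) + 15 = 9904*(-43) + 15 = -425872 + 15 = -425857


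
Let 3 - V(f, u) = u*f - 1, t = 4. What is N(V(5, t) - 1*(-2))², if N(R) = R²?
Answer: 38416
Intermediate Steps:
V(f, u) = 4 - f*u (V(f, u) = 3 - (u*f - 1) = 3 - (f*u - 1) = 3 - (-1 + f*u) = 3 + (1 - f*u) = 4 - f*u)
N(V(5, t) - 1*(-2))² = (((4 - 1*5*4) - 1*(-2))²)² = (((4 - 20) + 2)²)² = ((-16 + 2)²)² = ((-14)²)² = 196² = 38416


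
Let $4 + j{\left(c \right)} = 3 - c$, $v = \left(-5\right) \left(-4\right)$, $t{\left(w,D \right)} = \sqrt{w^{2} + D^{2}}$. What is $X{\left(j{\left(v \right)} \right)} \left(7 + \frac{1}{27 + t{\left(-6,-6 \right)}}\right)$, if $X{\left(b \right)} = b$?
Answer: $- \frac{10794}{73} + \frac{14 \sqrt{2}}{73} \approx -147.59$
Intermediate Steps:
$t{\left(w,D \right)} = \sqrt{D^{2} + w^{2}}$
$v = 20$
$j{\left(c \right)} = -1 - c$ ($j{\left(c \right)} = -4 - \left(-3 + c\right) = -1 - c$)
$X{\left(j{\left(v \right)} \right)} \left(7 + \frac{1}{27 + t{\left(-6,-6 \right)}}\right) = \left(-1 - 20\right) \left(7 + \frac{1}{27 + \sqrt{\left(-6\right)^{2} + \left(-6\right)^{2}}}\right) = \left(-1 - 20\right) \left(7 + \frac{1}{27 + \sqrt{36 + 36}}\right) = - 21 \left(7 + \frac{1}{27 + \sqrt{72}}\right) = - 21 \left(7 + \frac{1}{27 + 6 \sqrt{2}}\right) = -147 - \frac{21}{27 + 6 \sqrt{2}}$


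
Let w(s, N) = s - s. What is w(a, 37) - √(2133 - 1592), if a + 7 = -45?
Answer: -√541 ≈ -23.259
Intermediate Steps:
a = -52 (a = -7 - 45 = -52)
w(s, N) = 0
w(a, 37) - √(2133 - 1592) = 0 - √(2133 - 1592) = 0 - √541 = -√541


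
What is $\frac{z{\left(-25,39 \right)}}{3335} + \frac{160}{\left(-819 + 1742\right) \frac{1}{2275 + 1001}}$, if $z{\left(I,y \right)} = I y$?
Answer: $\frac{26879595}{47357} \approx 567.59$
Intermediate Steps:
$\frac{z{\left(-25,39 \right)}}{3335} + \frac{160}{\left(-819 + 1742\right) \frac{1}{2275 + 1001}} = \frac{\left(-25\right) 39}{3335} + \frac{160}{\left(-819 + 1742\right) \frac{1}{2275 + 1001}} = \left(-975\right) \frac{1}{3335} + \frac{160}{923 \cdot \frac{1}{3276}} = - \frac{195}{667} + \frac{160}{923 \cdot \frac{1}{3276}} = - \frac{195}{667} + \frac{160}{\frac{71}{252}} = - \frac{195}{667} + 160 \cdot \frac{252}{71} = - \frac{195}{667} + \frac{40320}{71} = \frac{26879595}{47357}$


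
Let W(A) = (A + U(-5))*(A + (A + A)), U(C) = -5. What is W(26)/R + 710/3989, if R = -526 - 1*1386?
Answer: -2588231/3813484 ≈ -0.67871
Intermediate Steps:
R = -1912 (R = -526 - 1386 = -1912)
W(A) = 3*A*(-5 + A) (W(A) = (A - 5)*(A + (A + A)) = (-5 + A)*(A + 2*A) = (-5 + A)*(3*A) = 3*A*(-5 + A))
W(26)/R + 710/3989 = (3*26*(-5 + 26))/(-1912) + 710/3989 = (3*26*21)*(-1/1912) + 710*(1/3989) = 1638*(-1/1912) + 710/3989 = -819/956 + 710/3989 = -2588231/3813484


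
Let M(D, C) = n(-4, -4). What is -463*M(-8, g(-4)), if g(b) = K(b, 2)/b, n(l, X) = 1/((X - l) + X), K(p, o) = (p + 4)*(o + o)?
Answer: 463/4 ≈ 115.75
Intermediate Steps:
K(p, o) = 2*o*(4 + p) (K(p, o) = (4 + p)*(2*o) = 2*o*(4 + p))
n(l, X) = 1/(-l + 2*X)
g(b) = (16 + 4*b)/b (g(b) = (2*2*(4 + b))/b = (16 + 4*b)/b)
M(D, C) = -¼ (M(D, C) = 1/(-1*(-4) + 2*(-4)) = 1/(4 - 8) = 1/(-4) = -¼)
-463*M(-8, g(-4)) = -463*(-¼) = 463/4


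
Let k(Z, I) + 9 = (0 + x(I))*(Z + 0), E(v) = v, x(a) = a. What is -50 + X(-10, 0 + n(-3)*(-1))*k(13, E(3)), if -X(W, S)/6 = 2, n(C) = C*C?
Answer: -410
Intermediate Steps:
n(C) = C²
X(W, S) = -12 (X(W, S) = -6*2 = -12)
k(Z, I) = -9 + I*Z (k(Z, I) = -9 + (0 + I)*(Z + 0) = -9 + I*Z)
-50 + X(-10, 0 + n(-3)*(-1))*k(13, E(3)) = -50 - 12*(-9 + 3*13) = -50 - 12*(-9 + 39) = -50 - 12*30 = -50 - 360 = -410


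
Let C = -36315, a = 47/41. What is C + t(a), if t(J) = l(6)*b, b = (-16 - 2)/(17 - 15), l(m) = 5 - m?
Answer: -36306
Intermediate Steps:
a = 47/41 (a = 47*(1/41) = 47/41 ≈ 1.1463)
b = -9 (b = -18/2 = -18*½ = -9)
t(J) = 9 (t(J) = (5 - 1*6)*(-9) = (5 - 6)*(-9) = -1*(-9) = 9)
C + t(a) = -36315 + 9 = -36306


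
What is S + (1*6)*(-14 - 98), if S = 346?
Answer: -326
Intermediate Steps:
S + (1*6)*(-14 - 98) = 346 + (1*6)*(-14 - 98) = 346 + 6*(-112) = 346 - 672 = -326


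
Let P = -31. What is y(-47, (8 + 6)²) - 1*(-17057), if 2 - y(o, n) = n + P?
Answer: 16894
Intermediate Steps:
y(o, n) = 33 - n (y(o, n) = 2 - (n - 31) = 2 - (-31 + n) = 2 + (31 - n) = 33 - n)
y(-47, (8 + 6)²) - 1*(-17057) = (33 - (8 + 6)²) - 1*(-17057) = (33 - 1*14²) + 17057 = (33 - 1*196) + 17057 = (33 - 196) + 17057 = -163 + 17057 = 16894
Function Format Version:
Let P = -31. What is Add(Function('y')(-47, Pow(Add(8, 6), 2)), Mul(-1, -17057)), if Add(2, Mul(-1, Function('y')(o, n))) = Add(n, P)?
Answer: 16894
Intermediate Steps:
Function('y')(o, n) = Add(33, Mul(-1, n)) (Function('y')(o, n) = Add(2, Mul(-1, Add(n, -31))) = Add(2, Mul(-1, Add(-31, n))) = Add(2, Add(31, Mul(-1, n))) = Add(33, Mul(-1, n)))
Add(Function('y')(-47, Pow(Add(8, 6), 2)), Mul(-1, -17057)) = Add(Add(33, Mul(-1, Pow(Add(8, 6), 2))), Mul(-1, -17057)) = Add(Add(33, Mul(-1, Pow(14, 2))), 17057) = Add(Add(33, Mul(-1, 196)), 17057) = Add(Add(33, -196), 17057) = Add(-163, 17057) = 16894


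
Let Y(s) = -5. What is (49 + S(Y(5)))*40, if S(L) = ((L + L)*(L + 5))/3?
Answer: 1960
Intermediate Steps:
S(L) = 2*L*(5 + L)/3 (S(L) = ((2*L)*(5 + L))*(⅓) = (2*L*(5 + L))*(⅓) = 2*L*(5 + L)/3)
(49 + S(Y(5)))*40 = (49 + (⅔)*(-5)*(5 - 5))*40 = (49 + (⅔)*(-5)*0)*40 = (49 + 0)*40 = 49*40 = 1960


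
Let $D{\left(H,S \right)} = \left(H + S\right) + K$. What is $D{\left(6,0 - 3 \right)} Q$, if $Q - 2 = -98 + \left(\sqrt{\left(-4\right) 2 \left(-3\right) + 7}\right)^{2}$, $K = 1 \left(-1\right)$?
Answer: $-130$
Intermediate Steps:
$K = -1$
$D{\left(H,S \right)} = -1 + H + S$ ($D{\left(H,S \right)} = \left(H + S\right) - 1 = -1 + H + S$)
$Q = -65$ ($Q = 2 - \left(98 - \left(\sqrt{\left(-4\right) 2 \left(-3\right) + 7}\right)^{2}\right) = 2 - \left(98 - \left(\sqrt{\left(-8\right) \left(-3\right) + 7}\right)^{2}\right) = 2 - \left(98 - \left(\sqrt{24 + 7}\right)^{2}\right) = 2 - \left(98 - \left(\sqrt{31}\right)^{2}\right) = 2 + \left(-98 + 31\right) = 2 - 67 = -65$)
$D{\left(6,0 - 3 \right)} Q = \left(-1 + 6 + \left(0 - 3\right)\right) \left(-65\right) = \left(-1 + 6 - 3\right) \left(-65\right) = 2 \left(-65\right) = -130$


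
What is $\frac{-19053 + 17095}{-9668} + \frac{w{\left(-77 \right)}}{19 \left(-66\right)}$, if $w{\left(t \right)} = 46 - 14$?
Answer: $\frac{536489}{3030918} \approx 0.17701$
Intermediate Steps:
$w{\left(t \right)} = 32$ ($w{\left(t \right)} = 46 - 14 = 32$)
$\frac{-19053 + 17095}{-9668} + \frac{w{\left(-77 \right)}}{19 \left(-66\right)} = \frac{-19053 + 17095}{-9668} + \frac{32}{19 \left(-66\right)} = \left(-1958\right) \left(- \frac{1}{9668}\right) + \frac{32}{-1254} = \frac{979}{4834} + 32 \left(- \frac{1}{1254}\right) = \frac{979}{4834} - \frac{16}{627} = \frac{536489}{3030918}$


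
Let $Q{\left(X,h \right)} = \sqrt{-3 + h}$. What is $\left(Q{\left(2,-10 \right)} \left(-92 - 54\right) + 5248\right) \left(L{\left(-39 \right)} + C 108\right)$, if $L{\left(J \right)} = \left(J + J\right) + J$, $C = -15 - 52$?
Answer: $-38588544 + 1073538 i \sqrt{13} \approx -3.8589 \cdot 10^{7} + 3.8707 \cdot 10^{6} i$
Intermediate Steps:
$C = -67$
$L{\left(J \right)} = 3 J$ ($L{\left(J \right)} = 2 J + J = 3 J$)
$\left(Q{\left(2,-10 \right)} \left(-92 - 54\right) + 5248\right) \left(L{\left(-39 \right)} + C 108\right) = \left(\sqrt{-3 - 10} \left(-92 - 54\right) + 5248\right) \left(3 \left(-39\right) - 7236\right) = \left(\sqrt{-13} \left(-146\right) + 5248\right) \left(-117 - 7236\right) = \left(i \sqrt{13} \left(-146\right) + 5248\right) \left(-7353\right) = \left(- 146 i \sqrt{13} + 5248\right) \left(-7353\right) = \left(5248 - 146 i \sqrt{13}\right) \left(-7353\right) = -38588544 + 1073538 i \sqrt{13}$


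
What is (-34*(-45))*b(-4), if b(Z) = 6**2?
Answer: 55080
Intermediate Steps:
b(Z) = 36
(-34*(-45))*b(-4) = -34*(-45)*36 = 1530*36 = 55080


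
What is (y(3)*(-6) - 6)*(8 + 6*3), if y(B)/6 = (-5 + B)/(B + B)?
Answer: 156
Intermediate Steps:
y(B) = 3*(-5 + B)/B (y(B) = 6*((-5 + B)/(B + B)) = 6*((-5 + B)/((2*B))) = 6*((-5 + B)*(1/(2*B))) = 6*((-5 + B)/(2*B)) = 3*(-5 + B)/B)
(y(3)*(-6) - 6)*(8 + 6*3) = ((3 - 15/3)*(-6) - 6)*(8 + 6*3) = ((3 - 15*⅓)*(-6) - 6)*(8 + 18) = ((3 - 5)*(-6) - 6)*26 = (-2*(-6) - 6)*26 = (12 - 6)*26 = 6*26 = 156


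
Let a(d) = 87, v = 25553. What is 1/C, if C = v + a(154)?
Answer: 1/25640 ≈ 3.9002e-5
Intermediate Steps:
C = 25640 (C = 25553 + 87 = 25640)
1/C = 1/25640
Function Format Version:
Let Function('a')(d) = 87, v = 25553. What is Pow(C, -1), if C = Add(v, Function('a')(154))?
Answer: Rational(1, 25640) ≈ 3.9002e-5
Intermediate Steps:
C = 25640 (C = Add(25553, 87) = 25640)
Pow(C, -1) = Pow(25640, -1) = Rational(1, 25640)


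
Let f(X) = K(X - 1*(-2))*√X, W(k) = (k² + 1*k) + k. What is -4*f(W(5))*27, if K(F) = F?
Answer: -3996*√35 ≈ -23641.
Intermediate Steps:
W(k) = k² + 2*k (W(k) = (k² + k) + k = (k + k²) + k = k² + 2*k)
f(X) = √X*(2 + X) (f(X) = (X - 1*(-2))*√X = (X + 2)*√X = (2 + X)*√X = √X*(2 + X))
-4*f(W(5))*27 = -4*√(5*(2 + 5))*(2 + 5*(2 + 5))*27 = -4*√(5*7)*(2 + 5*7)*27 = -4*√35*(2 + 35)*27 = -4*√35*37*27 = -148*√35*27 = -3996*√35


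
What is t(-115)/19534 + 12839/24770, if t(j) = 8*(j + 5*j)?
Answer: 57033313/241928590 ≈ 0.23574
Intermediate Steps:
t(j) = 48*j (t(j) = 8*(6*j) = 48*j)
t(-115)/19534 + 12839/24770 = (48*(-115))/19534 + 12839/24770 = -5520*1/19534 + 12839*(1/24770) = -2760/9767 + 12839/24770 = 57033313/241928590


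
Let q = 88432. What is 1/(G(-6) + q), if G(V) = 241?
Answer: 1/88673 ≈ 1.1277e-5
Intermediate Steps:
1/(G(-6) + q) = 1/(241 + 88432) = 1/88673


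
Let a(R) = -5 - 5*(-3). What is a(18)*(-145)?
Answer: -1450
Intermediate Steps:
a(R) = 10 (a(R) = -5 + 15 = 10)
a(18)*(-145) = 10*(-145) = -1450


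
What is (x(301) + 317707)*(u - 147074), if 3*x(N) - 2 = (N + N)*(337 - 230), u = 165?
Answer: -49828447711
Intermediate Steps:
x(N) = ⅔ + 214*N/3 (x(N) = ⅔ + ((N + N)*(337 - 230))/3 = ⅔ + ((2*N)*107)/3 = ⅔ + (214*N)/3 = ⅔ + 214*N/3)
(x(301) + 317707)*(u - 147074) = ((⅔ + (214/3)*301) + 317707)*(165 - 147074) = ((⅔ + 64414/3) + 317707)*(-146909) = (21472 + 317707)*(-146909) = 339179*(-146909) = -49828447711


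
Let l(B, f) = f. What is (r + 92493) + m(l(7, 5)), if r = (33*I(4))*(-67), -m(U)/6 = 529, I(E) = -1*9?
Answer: 109218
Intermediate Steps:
I(E) = -9
m(U) = -3174 (m(U) = -6*529 = -3174)
r = 19899 (r = (33*(-9))*(-67) = -297*(-67) = 19899)
(r + 92493) + m(l(7, 5)) = (19899 + 92493) - 3174 = 112392 - 3174 = 109218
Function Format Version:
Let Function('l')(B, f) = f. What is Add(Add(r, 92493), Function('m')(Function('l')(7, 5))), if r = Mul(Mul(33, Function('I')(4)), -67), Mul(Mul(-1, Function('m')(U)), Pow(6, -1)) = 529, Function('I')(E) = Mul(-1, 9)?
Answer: 109218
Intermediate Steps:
Function('I')(E) = -9
Function('m')(U) = -3174 (Function('m')(U) = Mul(-6, 529) = -3174)
r = 19899 (r = Mul(Mul(33, -9), -67) = Mul(-297, -67) = 19899)
Add(Add(r, 92493), Function('m')(Function('l')(7, 5))) = Add(Add(19899, 92493), -3174) = Add(112392, -3174) = 109218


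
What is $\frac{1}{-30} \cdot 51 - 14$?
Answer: $- \frac{157}{10} \approx -15.7$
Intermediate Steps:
$\frac{1}{-30} \cdot 51 - 14 = \left(- \frac{1}{30}\right) 51 - 14 = - \frac{17}{10} - 14 = - \frac{157}{10}$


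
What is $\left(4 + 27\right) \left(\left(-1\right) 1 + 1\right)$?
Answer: $0$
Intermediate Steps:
$\left(4 + 27\right) \left(\left(-1\right) 1 + 1\right) = 31 \left(-1 + 1\right) = 31 \cdot 0 = 0$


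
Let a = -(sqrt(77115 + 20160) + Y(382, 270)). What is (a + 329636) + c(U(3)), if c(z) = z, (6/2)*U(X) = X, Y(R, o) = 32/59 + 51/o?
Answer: 1750368587/5310 - 5*sqrt(3891) ≈ 3.2932e+5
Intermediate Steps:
Y(R, o) = 32/59 + 51/o (Y(R, o) = 32*(1/59) + 51/o = 32/59 + 51/o)
U(X) = X/3
a = -3883/5310 - 5*sqrt(3891) (a = -(sqrt(77115 + 20160) + (32/59 + 51/270)) = -(sqrt(97275) + (32/59 + 51*(1/270))) = -(5*sqrt(3891) + (32/59 + 17/90)) = -(5*sqrt(3891) + 3883/5310) = -(3883/5310 + 5*sqrt(3891)) = -3883/5310 - 5*sqrt(3891) ≈ -312.62)
(a + 329636) + c(U(3)) = ((-3883/5310 - 5*sqrt(3891)) + 329636) + (1/3)*3 = (1750363277/5310 - 5*sqrt(3891)) + 1 = 1750368587/5310 - 5*sqrt(3891)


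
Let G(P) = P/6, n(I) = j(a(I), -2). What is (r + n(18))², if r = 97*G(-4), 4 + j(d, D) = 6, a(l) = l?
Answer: 35344/9 ≈ 3927.1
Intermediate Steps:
j(d, D) = 2 (j(d, D) = -4 + 6 = 2)
n(I) = 2
G(P) = P/6 (G(P) = P*(⅙) = P/6)
r = -194/3 (r = 97*((⅙)*(-4)) = 97*(-⅔) = -194/3 ≈ -64.667)
(r + n(18))² = (-194/3 + 2)² = (-188/3)² = 35344/9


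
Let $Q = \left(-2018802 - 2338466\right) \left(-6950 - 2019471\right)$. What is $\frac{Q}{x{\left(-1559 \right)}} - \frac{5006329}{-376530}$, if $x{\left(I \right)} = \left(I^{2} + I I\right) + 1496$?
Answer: $\frac{1662327994299036761}{915430655370} \approx 1.8159 \cdot 10^{6}$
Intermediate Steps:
$Q = 8829659377828$ ($Q = \left(-4357268\right) \left(-2026421\right) = 8829659377828$)
$x{\left(I \right)} = 1496 + 2 I^{2}$ ($x{\left(I \right)} = \left(I^{2} + I^{2}\right) + 1496 = 2 I^{2} + 1496 = 1496 + 2 I^{2}$)
$\frac{Q}{x{\left(-1559 \right)}} - \frac{5006329}{-376530} = \frac{8829659377828}{1496 + 2 \left(-1559\right)^{2}} - \frac{5006329}{-376530} = \frac{8829659377828}{1496 + 2 \cdot 2430481} - - \frac{5006329}{376530} = \frac{8829659377828}{1496 + 4860962} + \frac{5006329}{376530} = \frac{8829659377828}{4862458} + \frac{5006329}{376530} = 8829659377828 \cdot \frac{1}{4862458} + \frac{5006329}{376530} = \frac{4414829688914}{2431229} + \frac{5006329}{376530} = \frac{1662327994299036761}{915430655370}$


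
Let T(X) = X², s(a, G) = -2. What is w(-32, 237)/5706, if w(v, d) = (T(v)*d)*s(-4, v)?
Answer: -80896/951 ≈ -85.064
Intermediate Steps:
w(v, d) = -2*d*v² (w(v, d) = (v²*d)*(-2) = (d*v²)*(-2) = -2*d*v²)
w(-32, 237)/5706 = -2*237*(-32)²/5706 = -2*237*1024*(1/5706) = -485376*1/5706 = -80896/951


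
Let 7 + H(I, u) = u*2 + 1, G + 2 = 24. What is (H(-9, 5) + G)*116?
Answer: 3016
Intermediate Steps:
G = 22 (G = -2 + 24 = 22)
H(I, u) = -6 + 2*u (H(I, u) = -7 + (u*2 + 1) = -7 + (2*u + 1) = -7 + (1 + 2*u) = -6 + 2*u)
(H(-9, 5) + G)*116 = ((-6 + 2*5) + 22)*116 = ((-6 + 10) + 22)*116 = (4 + 22)*116 = 26*116 = 3016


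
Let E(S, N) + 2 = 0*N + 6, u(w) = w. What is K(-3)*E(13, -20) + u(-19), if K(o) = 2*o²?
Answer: 53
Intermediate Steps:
E(S, N) = 4 (E(S, N) = -2 + (0*N + 6) = -2 + (0 + 6) = -2 + 6 = 4)
K(-3)*E(13, -20) + u(-19) = (2*(-3)²)*4 - 19 = (2*9)*4 - 19 = 18*4 - 19 = 72 - 19 = 53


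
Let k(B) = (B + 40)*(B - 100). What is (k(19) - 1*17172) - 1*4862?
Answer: -26813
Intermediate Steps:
k(B) = (-100 + B)*(40 + B) (k(B) = (40 + B)*(-100 + B) = (-100 + B)*(40 + B))
(k(19) - 1*17172) - 1*4862 = ((-4000 + 19² - 60*19) - 1*17172) - 1*4862 = ((-4000 + 361 - 1140) - 17172) - 4862 = (-4779 - 17172) - 4862 = -21951 - 4862 = -26813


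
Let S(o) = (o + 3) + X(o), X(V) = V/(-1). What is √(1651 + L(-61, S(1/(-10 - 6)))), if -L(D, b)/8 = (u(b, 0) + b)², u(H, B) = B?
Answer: √1579 ≈ 39.737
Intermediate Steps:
X(V) = -V (X(V) = V*(-1) = -V)
S(o) = 3 (S(o) = (o + 3) - o = (3 + o) - o = 3)
L(D, b) = -8*b² (L(D, b) = -8*(0 + b)² = -8*b²)
√(1651 + L(-61, S(1/(-10 - 6)))) = √(1651 - 8*3²) = √(1651 - 8*9) = √(1651 - 72) = √1579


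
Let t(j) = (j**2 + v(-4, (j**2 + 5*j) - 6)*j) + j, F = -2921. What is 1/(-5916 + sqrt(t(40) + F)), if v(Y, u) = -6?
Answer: -1972/11666859 - 13*I/11666859 ≈ -0.00016903 - 1.1143e-6*I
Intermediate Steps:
t(j) = j**2 - 5*j (t(j) = (j**2 - 6*j) + j = j**2 - 5*j)
1/(-5916 + sqrt(t(40) + F)) = 1/(-5916 + sqrt(40*(-5 + 40) - 2921)) = 1/(-5916 + sqrt(40*35 - 2921)) = 1/(-5916 + sqrt(1400 - 2921)) = 1/(-5916 + sqrt(-1521)) = 1/(-5916 + 39*I) = (-5916 - 39*I)/35000577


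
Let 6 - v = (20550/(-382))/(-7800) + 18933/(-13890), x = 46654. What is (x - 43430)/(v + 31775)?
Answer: 148256155840/1461516733657 ≈ 0.10144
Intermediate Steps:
v = 338274657/45985160 (v = 6 - ((20550/(-382))/(-7800) + 18933/(-13890)) = 6 - ((20550*(-1/382))*(-1/7800) + 18933*(-1/13890)) = 6 - (-10275/191*(-1/7800) - 6311/4630) = 6 - (137/19864 - 6311/4630) = 6 - 1*(-62363697/45985160) = 6 + 62363697/45985160 = 338274657/45985160 ≈ 7.3562)
(x - 43430)/(v + 31775) = (46654 - 43430)/(338274657/45985160 + 31775) = 3224/(1461516733657/45985160) = 3224*(45985160/1461516733657) = 148256155840/1461516733657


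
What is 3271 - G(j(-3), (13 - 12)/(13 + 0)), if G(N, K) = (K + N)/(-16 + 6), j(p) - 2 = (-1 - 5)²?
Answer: 85145/26 ≈ 3274.8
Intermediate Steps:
j(p) = 38 (j(p) = 2 + (-1 - 5)² = 2 + (-6)² = 2 + 36 = 38)
G(N, K) = -K/10 - N/10 (G(N, K) = (K + N)/(-10) = (K + N)*(-⅒) = -K/10 - N/10)
3271 - G(j(-3), (13 - 12)/(13 + 0)) = 3271 - (-(13 - 12)/(10*(13 + 0)) - ⅒*38) = 3271 - (-1/(10*13) - 19/5) = 3271 - (-⅒*1/13 - 19/5) = 3271 - (-1/130 - 19/5) = 3271 - 1*(-99/26) = 3271 + 99/26 = 85145/26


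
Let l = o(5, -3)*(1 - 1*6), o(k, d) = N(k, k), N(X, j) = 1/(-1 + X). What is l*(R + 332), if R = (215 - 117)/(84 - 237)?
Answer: -126745/306 ≈ -414.20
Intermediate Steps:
R = -98/153 (R = 98/(-153) = 98*(-1/153) = -98/153 ≈ -0.64052)
o(k, d) = 1/(-1 + k)
l = -5/4 (l = (1 - 1*6)/(-1 + 5) = (1 - 6)/4 = (¼)*(-5) = -5/4 ≈ -1.2500)
l*(R + 332) = -5*(-98/153 + 332)/4 = -5/4*50698/153 = -126745/306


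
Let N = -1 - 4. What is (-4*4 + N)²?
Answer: 441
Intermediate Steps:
N = -5
(-4*4 + N)² = (-4*4 - 5)² = (-16 - 5)² = (-21)² = 441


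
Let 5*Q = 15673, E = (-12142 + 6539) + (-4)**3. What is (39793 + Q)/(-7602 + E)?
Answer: -71546/22115 ≈ -3.2352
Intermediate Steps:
E = -5667 (E = -5603 - 64 = -5667)
Q = 15673/5 (Q = (1/5)*15673 = 15673/5 ≈ 3134.6)
(39793 + Q)/(-7602 + E) = (39793 + 15673/5)/(-7602 - 5667) = (214638/5)/(-13269) = (214638/5)*(-1/13269) = -71546/22115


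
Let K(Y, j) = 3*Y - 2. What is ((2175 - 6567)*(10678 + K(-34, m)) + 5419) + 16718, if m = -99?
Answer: -46418871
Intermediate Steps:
K(Y, j) = -2 + 3*Y
((2175 - 6567)*(10678 + K(-34, m)) + 5419) + 16718 = ((2175 - 6567)*(10678 + (-2 + 3*(-34))) + 5419) + 16718 = (-4392*(10678 + (-2 - 102)) + 5419) + 16718 = (-4392*(10678 - 104) + 5419) + 16718 = (-4392*10574 + 5419) + 16718 = (-46441008 + 5419) + 16718 = -46435589 + 16718 = -46418871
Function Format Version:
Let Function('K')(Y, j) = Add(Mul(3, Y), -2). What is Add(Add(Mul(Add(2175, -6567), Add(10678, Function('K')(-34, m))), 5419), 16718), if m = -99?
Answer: -46418871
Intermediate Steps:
Function('K')(Y, j) = Add(-2, Mul(3, Y))
Add(Add(Mul(Add(2175, -6567), Add(10678, Function('K')(-34, m))), 5419), 16718) = Add(Add(Mul(Add(2175, -6567), Add(10678, Add(-2, Mul(3, -34)))), 5419), 16718) = Add(Add(Mul(-4392, Add(10678, Add(-2, -102))), 5419), 16718) = Add(Add(Mul(-4392, Add(10678, -104)), 5419), 16718) = Add(Add(Mul(-4392, 10574), 5419), 16718) = Add(Add(-46441008, 5419), 16718) = Add(-46435589, 16718) = -46418871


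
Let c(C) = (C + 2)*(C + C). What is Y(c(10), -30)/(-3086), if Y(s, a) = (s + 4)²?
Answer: -29768/1543 ≈ -19.292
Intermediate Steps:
c(C) = 2*C*(2 + C) (c(C) = (2 + C)*(2*C) = 2*C*(2 + C))
Y(s, a) = (4 + s)²
Y(c(10), -30)/(-3086) = (4 + 2*10*(2 + 10))²/(-3086) = (4 + 2*10*12)²*(-1/3086) = (4 + 240)²*(-1/3086) = 244²*(-1/3086) = 59536*(-1/3086) = -29768/1543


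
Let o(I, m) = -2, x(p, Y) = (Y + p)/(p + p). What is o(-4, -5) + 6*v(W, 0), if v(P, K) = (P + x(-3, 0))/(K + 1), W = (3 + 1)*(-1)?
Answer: -23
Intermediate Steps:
W = -4 (W = 4*(-1) = -4)
x(p, Y) = (Y + p)/(2*p) (x(p, Y) = (Y + p)/((2*p)) = (Y + p)*(1/(2*p)) = (Y + p)/(2*p))
v(P, K) = (½ + P)/(1 + K) (v(P, K) = (P + (½)*(0 - 3)/(-3))/(K + 1) = (P + (½)*(-⅓)*(-3))/(1 + K) = (P + ½)/(1 + K) = (½ + P)/(1 + K))
o(-4, -5) + 6*v(W, 0) = -2 + 6*((½ - 4)/(1 + 0)) = -2 + 6*(-7/2/1) = -2 + 6*(1*(-7/2)) = -2 + 6*(-7/2) = -2 - 21 = -23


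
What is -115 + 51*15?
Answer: 650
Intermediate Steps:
-115 + 51*15 = -115 + 765 = 650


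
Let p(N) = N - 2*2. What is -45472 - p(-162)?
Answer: -45306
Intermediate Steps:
p(N) = -4 + N (p(N) = N - 4 = -4 + N)
-45472 - p(-162) = -45472 - (-4 - 162) = -45472 - 1*(-166) = -45472 + 166 = -45306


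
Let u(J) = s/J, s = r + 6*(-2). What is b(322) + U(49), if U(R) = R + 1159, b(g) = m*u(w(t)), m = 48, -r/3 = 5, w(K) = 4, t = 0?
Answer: 884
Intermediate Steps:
r = -15 (r = -3*5 = -15)
s = -27 (s = -15 + 6*(-2) = -15 - 12 = -27)
u(J) = -27/J
b(g) = -324 (b(g) = 48*(-27/4) = -324)
U(R) = 1159 + R
b(322) + U(49) = -324 + (1159 + 49) = -324 + 1208 = 884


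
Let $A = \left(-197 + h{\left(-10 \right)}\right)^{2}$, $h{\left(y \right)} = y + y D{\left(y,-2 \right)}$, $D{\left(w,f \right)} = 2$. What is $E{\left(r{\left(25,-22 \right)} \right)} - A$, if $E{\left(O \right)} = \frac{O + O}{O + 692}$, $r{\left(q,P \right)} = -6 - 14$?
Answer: $- \frac{4328441}{84} \approx -51529.0$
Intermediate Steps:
$r{\left(q,P \right)} = -20$ ($r{\left(q,P \right)} = -6 - 14 = -20$)
$h{\left(y \right)} = 3 y$ ($h{\left(y \right)} = y + y 2 = y + 2 y = 3 y$)
$A = 51529$ ($A = \left(-197 + 3 \left(-10\right)\right)^{2} = \left(-197 - 30\right)^{2} = \left(-227\right)^{2} = 51529$)
$E{\left(O \right)} = \frac{2 O}{692 + O}$
$E{\left(r{\left(25,-22 \right)} \right)} - A = 2 \left(-20\right) \frac{1}{692 - 20} - 51529 = 2 \left(-20\right) \frac{1}{672} - 51529 = - \frac{5}{84} - 51529 = - \frac{4328441}{84}$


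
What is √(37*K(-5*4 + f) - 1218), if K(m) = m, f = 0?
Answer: I*√1958 ≈ 44.249*I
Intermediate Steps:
√(37*K(-5*4 + f) - 1218) = √(37*(-5*4 + 0) - 1218) = √(37*(-20 + 0) - 1218) = √(37*(-20) - 1218) = √(-740 - 1218) = √(-1958) = I*√1958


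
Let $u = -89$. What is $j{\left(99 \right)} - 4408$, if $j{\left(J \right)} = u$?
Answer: $-4497$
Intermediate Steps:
$j{\left(J \right)} = -89$
$j{\left(99 \right)} - 4408 = -89 - 4408 = -4497$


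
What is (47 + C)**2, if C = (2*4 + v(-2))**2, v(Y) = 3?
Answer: 28224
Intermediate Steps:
C = 121 (C = (2*4 + 3)**2 = (8 + 3)**2 = 11**2 = 121)
(47 + C)**2 = (47 + 121)**2 = 168**2 = 28224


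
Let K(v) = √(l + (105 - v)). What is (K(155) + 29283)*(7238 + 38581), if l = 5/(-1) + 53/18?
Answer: 1341717777 + 15273*I*√1874/2 ≈ 1.3417e+9 + 3.3058e+5*I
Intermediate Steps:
l = -37/18 (l = 5*(-1) + 53*(1/18) = -5 + 53/18 = -37/18 ≈ -2.0556)
K(v) = √(1853/18 - v) (K(v) = √(-37/18 + (105 - v)) = √(1853/18 - v))
(K(155) + 29283)*(7238 + 38581) = (√(3706 - 36*155)/6 + 29283)*(7238 + 38581) = (√(3706 - 5580)/6 + 29283)*45819 = (√(-1874)/6 + 29283)*45819 = ((I*√1874)/6 + 29283)*45819 = (I*√1874/6 + 29283)*45819 = (29283 + I*√1874/6)*45819 = 1341717777 + 15273*I*√1874/2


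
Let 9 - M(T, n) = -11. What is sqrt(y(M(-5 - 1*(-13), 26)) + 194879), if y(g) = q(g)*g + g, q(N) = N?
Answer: sqrt(195299) ≈ 441.93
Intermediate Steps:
M(T, n) = 20 (M(T, n) = 9 - 1*(-11) = 9 + 11 = 20)
y(g) = g + g**2 (y(g) = g*g + g = g**2 + g = g + g**2)
sqrt(y(M(-5 - 1*(-13), 26)) + 194879) = sqrt(20*(1 + 20) + 194879) = sqrt(20*21 + 194879) = sqrt(420 + 194879) = sqrt(195299)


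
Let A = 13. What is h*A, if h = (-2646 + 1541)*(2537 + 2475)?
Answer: -71997380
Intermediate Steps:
h = -5538260 (h = -1105*5012 = -5538260)
h*A = -5538260*13 = -71997380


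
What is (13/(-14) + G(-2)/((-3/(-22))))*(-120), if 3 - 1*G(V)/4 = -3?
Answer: -147060/7 ≈ -21009.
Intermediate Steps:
G(V) = 24 (G(V) = 12 - 4*(-3) = 12 + 12 = 24)
(13/(-14) + G(-2)/((-3/(-22))))*(-120) = (13/(-14) + 24/((-3/(-22))))*(-120) = (13*(-1/14) + 24/((-3*(-1/22))))*(-120) = (-13/14 + 24/(3/22))*(-120) = (-13/14 + 24*(22/3))*(-120) = (-13/14 + 176)*(-120) = (2451/14)*(-120) = -147060/7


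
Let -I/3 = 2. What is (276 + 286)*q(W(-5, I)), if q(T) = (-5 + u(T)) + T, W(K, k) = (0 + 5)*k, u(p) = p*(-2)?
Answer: 14050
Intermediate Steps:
I = -6 (I = -3*2 = -6)
u(p) = -2*p
W(K, k) = 5*k
q(T) = -5 - T (q(T) = (-5 - 2*T) + T = -5 - T)
(276 + 286)*q(W(-5, I)) = (276 + 286)*(-5 - 5*(-6)) = 562*(-5 - 1*(-30)) = 562*(-5 + 30) = 562*25 = 14050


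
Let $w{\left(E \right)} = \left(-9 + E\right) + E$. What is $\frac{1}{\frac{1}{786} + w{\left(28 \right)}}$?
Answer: $\frac{786}{36943} \approx 0.021276$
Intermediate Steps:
$w{\left(E \right)} = -9 + 2 E$
$\frac{1}{\frac{1}{786} + w{\left(28 \right)}} = \frac{1}{\frac{1}{786} + \left(-9 + 2 \cdot 28\right)} = \frac{1}{\frac{1}{786} + \left(-9 + 56\right)} = \frac{1}{\frac{1}{786} + 47} = \frac{1}{\frac{36943}{786}} = \frac{786}{36943}$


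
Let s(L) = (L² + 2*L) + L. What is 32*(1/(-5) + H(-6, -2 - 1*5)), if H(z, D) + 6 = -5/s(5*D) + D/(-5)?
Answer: -5381/35 ≈ -153.74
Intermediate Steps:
s(L) = L² + 3*L
H(z, D) = -6 - D/5 - 1/(D*(3 + 5*D)) (H(z, D) = -6 + (-5*1/(5*D*(3 + 5*D)) + D/(-5)) = -6 + (-5*1/(5*D*(3 + 5*D)) + D*(-⅕)) = -6 + (-1/(D*(3 + 5*D)) - D/5) = -6 + (-D/5 - 1/(D*(3 + 5*D))) = -6 - D/5 - 1/(D*(3 + 5*D)))
32*(1/(-5) + H(-6, -2 - 1*5)) = 32*(1/(-5) + (-5 + (-2 - 1*5)*(-30 - (-2 - 1*5))*(3 + 5*(-2 - 1*5)))/(5*(-2 - 1*5)*(3 + 5*(-2 - 1*5)))) = 32*(-⅕ + (-5 + (-2 - 5)*(-30 - (-2 - 5))*(3 + 5*(-2 - 5)))/(5*(-2 - 5)*(3 + 5*(-2 - 5)))) = 32*(-⅕ + (⅕)*(-5 - 7*(-30 - 1*(-7))*(3 + 5*(-7)))/(-7*(3 + 5*(-7)))) = 32*(-⅕ + (⅕)*(-⅐)*(-5 - 7*(-30 + 7)*(3 - 35))/(3 - 35)) = 32*(-⅕ + (⅕)*(-⅐)*(-5 - 7*(-23)*(-32))/(-32)) = 32*(-⅕ + (⅕)*(-⅐)*(-1/32)*(-5 - 5152)) = 32*(-⅕ + (⅕)*(-⅐)*(-1/32)*(-5157)) = 32*(-⅕ - 5157/1120) = 32*(-5381/1120) = -5381/35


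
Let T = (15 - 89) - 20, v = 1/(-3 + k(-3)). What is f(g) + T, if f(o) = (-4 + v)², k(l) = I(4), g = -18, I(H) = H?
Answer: -85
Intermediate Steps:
k(l) = 4
v = 1 (v = 1/(-3 + 4) = 1/1 = 1)
f(o) = 9 (f(o) = (-4 + 1)² = (-3)² = 9)
T = -94 (T = -74 - 20 = -94)
f(g) + T = 9 - 94 = -85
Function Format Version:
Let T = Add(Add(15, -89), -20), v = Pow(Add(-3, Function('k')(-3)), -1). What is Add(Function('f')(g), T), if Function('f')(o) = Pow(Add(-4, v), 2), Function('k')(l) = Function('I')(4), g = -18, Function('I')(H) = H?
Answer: -85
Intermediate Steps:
Function('k')(l) = 4
v = 1 (v = Pow(Add(-3, 4), -1) = Pow(1, -1) = 1)
Function('f')(o) = 9 (Function('f')(o) = Pow(Add(-4, 1), 2) = Pow(-3, 2) = 9)
T = -94 (T = Add(-74, -20) = -94)
Add(Function('f')(g), T) = Add(9, -94) = -85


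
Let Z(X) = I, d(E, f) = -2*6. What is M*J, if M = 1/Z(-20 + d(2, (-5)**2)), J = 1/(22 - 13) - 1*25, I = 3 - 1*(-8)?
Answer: -224/99 ≈ -2.2626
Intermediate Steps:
d(E, f) = -12
I = 11 (I = 3 + 8 = 11)
Z(X) = 11
J = -224/9 (J = 1/9 - 25 = -224/9 ≈ -24.889)
M = 1/11 ≈ 0.090909
M*J = (1/11)*(-224/9) = -224/99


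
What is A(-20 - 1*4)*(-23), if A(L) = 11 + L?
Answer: 299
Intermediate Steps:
A(-20 - 1*4)*(-23) = (11 + (-20 - 1*4))*(-23) = (11 + (-20 - 4))*(-23) = (11 - 24)*(-23) = -13*(-23) = 299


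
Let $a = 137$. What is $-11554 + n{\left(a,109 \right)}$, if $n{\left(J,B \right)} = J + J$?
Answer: $-11280$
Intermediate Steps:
$n{\left(J,B \right)} = 2 J$
$-11554 + n{\left(a,109 \right)} = -11554 + 2 \cdot 137 = -11554 + 274 = -11280$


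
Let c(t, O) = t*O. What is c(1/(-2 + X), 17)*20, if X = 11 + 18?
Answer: 340/27 ≈ 12.593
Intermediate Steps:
X = 29
c(t, O) = O*t
c(1/(-2 + X), 17)*20 = (17/(-2 + 29))*20 = (17/27)*20 = 340/27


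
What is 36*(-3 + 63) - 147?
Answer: 2013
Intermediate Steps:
36*(-3 + 63) - 147 = 36*60 - 147 = 2160 - 147 = 2013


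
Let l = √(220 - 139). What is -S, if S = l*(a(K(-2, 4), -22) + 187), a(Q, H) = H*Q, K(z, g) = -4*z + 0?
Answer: -99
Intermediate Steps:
K(z, g) = -4*z
l = 9 (l = √81 = 9)
S = 99 (S = 9*(-(-88)*(-2) + 187) = 9*(-22*8 + 187) = 9*(-176 + 187) = 9*11 = 99)
-S = -1*99 = -99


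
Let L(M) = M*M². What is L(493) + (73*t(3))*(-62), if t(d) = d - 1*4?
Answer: 119827683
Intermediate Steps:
t(d) = -4 + d (t(d) = d - 4 = -4 + d)
L(M) = M³
L(493) + (73*t(3))*(-62) = 493³ + (73*(-4 + 3))*(-62) = 119823157 + (73*(-1))*(-62) = 119823157 - 73*(-62) = 119823157 + 4526 = 119827683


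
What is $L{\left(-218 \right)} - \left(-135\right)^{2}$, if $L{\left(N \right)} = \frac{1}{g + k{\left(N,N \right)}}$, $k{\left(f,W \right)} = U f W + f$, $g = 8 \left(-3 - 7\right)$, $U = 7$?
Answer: $- \frac{6057443249}{332370} \approx -18225.0$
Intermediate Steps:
$g = -80$ ($g = 8 \left(-10\right) = -80$)
$k{\left(f,W \right)} = f + 7 W f$ ($k{\left(f,W \right)} = 7 f W + f = 7 W f + f = f + 7 W f$)
$L{\left(N \right)} = \frac{1}{-80 + N \left(1 + 7 N\right)}$
$L{\left(-218 \right)} - \left(-135\right)^{2} = \frac{1}{-80 - 218 \left(1 + 7 \left(-218\right)\right)} - \left(-135\right)^{2} = \frac{1}{-80 - 218 \left(1 - 1526\right)} - 18225 = \frac{1}{-80 - -332450} - 18225 = \frac{1}{-80 + 332450} - 18225 = \frac{1}{332370} - 18225 = - \frac{6057443249}{332370}$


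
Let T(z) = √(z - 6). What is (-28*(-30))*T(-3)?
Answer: 2520*I ≈ 2520.0*I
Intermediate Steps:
T(z) = √(-6 + z)
(-28*(-30))*T(-3) = (-28*(-30))*√(-6 - 3) = 840*√(-9) = 840*(3*I) = 2520*I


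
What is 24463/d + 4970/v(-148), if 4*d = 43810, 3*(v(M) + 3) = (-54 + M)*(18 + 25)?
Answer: 19761604/38092795 ≈ 0.51877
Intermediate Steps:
v(M) = -777 + 43*M/3 (v(M) = -3 + ((-54 + M)*(18 + 25))/3 = -3 + ((-54 + M)*43)/3 = -3 + (-2322 + 43*M)/3 = -3 + (-774 + 43*M/3) = -777 + 43*M/3)
d = 21905/2 (d = (¼)*43810 = 21905/2 ≈ 10953.)
24463/d + 4970/v(-148) = 24463/(21905/2) + 4970/(-777 + (43/3)*(-148)) = 24463*(2/21905) + 4970/(-777 - 6364/3) = 48926/21905 + 4970/(-8695/3) = 48926/21905 + 4970*(-3/8695) = 48926/21905 - 2982/1739 = 19761604/38092795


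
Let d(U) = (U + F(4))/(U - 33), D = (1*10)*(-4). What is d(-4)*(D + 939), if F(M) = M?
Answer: 0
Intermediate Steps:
D = -40 (D = 10*(-4) = -40)
d(U) = (4 + U)/(-33 + U) (d(U) = (U + 4)/(U - 33) = (4 + U)/(-33 + U))
d(-4)*(D + 939) = ((4 - 4)/(-33 - 4))*(-40 + 939) = (0/(-37))*899 = -1/37*0*899 = 0*899 = 0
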